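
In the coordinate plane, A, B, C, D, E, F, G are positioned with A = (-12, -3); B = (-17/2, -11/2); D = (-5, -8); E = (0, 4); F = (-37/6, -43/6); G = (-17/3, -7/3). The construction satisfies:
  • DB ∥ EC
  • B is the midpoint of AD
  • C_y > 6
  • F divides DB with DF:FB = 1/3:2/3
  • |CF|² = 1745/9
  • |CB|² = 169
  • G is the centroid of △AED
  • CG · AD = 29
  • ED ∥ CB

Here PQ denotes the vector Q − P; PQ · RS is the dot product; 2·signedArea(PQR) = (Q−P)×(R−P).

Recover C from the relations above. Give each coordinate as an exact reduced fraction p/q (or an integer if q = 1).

C = (-7/2, 13/2)

1. C_x = -7/2  [ED ∥ CB ∩ DB ∥ EC]
2. C_y = 13/2  [ED ∥ CB ∩ DB ∥ EC]
   → C = (-7/2, 13/2)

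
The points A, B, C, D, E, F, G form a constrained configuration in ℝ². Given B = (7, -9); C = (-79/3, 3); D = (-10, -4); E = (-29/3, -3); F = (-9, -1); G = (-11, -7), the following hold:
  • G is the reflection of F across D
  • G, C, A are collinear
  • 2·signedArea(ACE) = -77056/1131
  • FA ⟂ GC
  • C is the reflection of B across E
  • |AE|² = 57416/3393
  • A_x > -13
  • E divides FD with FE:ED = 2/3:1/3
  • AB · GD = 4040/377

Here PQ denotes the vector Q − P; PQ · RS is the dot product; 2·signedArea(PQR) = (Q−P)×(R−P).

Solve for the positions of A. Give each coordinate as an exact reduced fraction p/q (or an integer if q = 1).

1. A_x = -4653/377  [G, C, A are collinear ∩ FA ⟂ GC]
2. A_y = -2309/377  [G, C, A are collinear ∩ FA ⟂ GC]
   → A = (-4653/377, -2309/377)

A = (-4653/377, -2309/377)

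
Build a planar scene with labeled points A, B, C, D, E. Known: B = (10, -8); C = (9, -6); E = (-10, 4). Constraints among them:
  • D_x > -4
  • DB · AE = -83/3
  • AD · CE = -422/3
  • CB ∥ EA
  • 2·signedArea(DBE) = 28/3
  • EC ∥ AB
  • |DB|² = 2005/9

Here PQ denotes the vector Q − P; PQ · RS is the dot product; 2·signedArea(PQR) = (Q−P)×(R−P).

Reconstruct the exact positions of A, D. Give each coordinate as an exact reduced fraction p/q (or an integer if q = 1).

1. A_x = -9  [EC ∥ AB ∩ CB ∥ EA]
2. A_y = 2  [EC ∥ AB ∩ CB ∥ EA]
   → A = (-9, 2)
3. D_x = -3  [2·signedArea(DBE) = 28/3 ∩ DB · AE = -83/3]
4. D_y = -2/3  [2·signedArea(DBE) = 28/3 ∩ DB · AE = -83/3]
   → D = (-3, -2/3)

A = (-9, 2)
D = (-3, -2/3)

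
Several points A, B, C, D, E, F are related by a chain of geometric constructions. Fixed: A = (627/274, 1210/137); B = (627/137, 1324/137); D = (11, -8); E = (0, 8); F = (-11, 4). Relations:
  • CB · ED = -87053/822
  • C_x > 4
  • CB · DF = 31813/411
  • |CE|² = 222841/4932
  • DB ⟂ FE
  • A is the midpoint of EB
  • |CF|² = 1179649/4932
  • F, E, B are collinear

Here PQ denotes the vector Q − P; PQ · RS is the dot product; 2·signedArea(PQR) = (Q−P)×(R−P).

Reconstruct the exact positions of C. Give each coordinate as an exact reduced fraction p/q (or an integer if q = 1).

1. C_x = 3641/822  [CB · DF = 31813/411 ∩ CB · ED = -87053/822]
2. C_y = 1210/411  [CB · DF = 31813/411 ∩ CB · ED = -87053/822]
   → C = (3641/822, 1210/411)

C = (3641/822, 1210/411)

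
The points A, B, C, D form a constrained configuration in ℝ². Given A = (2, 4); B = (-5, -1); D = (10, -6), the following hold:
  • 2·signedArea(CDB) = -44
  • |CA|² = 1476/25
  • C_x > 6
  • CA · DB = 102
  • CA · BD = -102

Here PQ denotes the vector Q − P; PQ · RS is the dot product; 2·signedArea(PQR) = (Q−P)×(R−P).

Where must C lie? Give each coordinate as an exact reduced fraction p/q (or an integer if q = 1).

1. C_x = 34/5  [CA · DB = 102 ∩ 2·signedArea(CDB) = -44]
2. C_y = -2  [CA · DB = 102 ∩ 2·signedArea(CDB) = -44]
   → C = (34/5, -2)

C = (34/5, -2)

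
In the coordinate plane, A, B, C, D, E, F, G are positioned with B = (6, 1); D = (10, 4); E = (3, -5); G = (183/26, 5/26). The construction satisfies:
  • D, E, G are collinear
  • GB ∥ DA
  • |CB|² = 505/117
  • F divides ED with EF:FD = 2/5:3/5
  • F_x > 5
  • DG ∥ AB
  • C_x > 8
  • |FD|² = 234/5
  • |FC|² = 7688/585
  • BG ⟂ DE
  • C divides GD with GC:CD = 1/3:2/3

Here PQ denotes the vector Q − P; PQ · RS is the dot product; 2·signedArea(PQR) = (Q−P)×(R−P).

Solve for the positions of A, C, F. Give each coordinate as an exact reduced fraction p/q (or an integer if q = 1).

A = (233/26, 125/26)
C = (313/39, 19/13)
F = (29/5, -7/5)

1. A_x = 233/26  [DG ∥ AB ∩ GB ∥ DA]
2. A_y = 125/26  [DG ∥ AB ∩ GB ∥ DA]
   → A = (233/26, 125/26)
3. C_x = 313/39  [C divides GD with GC:CD = 1/3:2/3]
4. C_y = 19/13  [C divides GD with GC:CD = 1/3:2/3]
   → C = (313/39, 19/13)
5. F_x = 29/5  [F divides ED with EF:FD = 2/5:3/5]
6. F_y = -7/5  [F divides ED with EF:FD = 2/5:3/5]
   → F = (29/5, -7/5)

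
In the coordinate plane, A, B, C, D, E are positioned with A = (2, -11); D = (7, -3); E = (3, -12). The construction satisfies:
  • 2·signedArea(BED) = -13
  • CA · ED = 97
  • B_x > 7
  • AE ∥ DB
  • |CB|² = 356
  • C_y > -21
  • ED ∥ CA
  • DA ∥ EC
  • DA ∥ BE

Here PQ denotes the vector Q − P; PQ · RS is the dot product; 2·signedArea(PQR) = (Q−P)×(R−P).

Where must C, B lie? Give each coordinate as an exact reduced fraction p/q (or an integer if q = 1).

B = (8, -4)
C = (-2, -20)

1. C_x = -2  [ED ∥ CA ∩ DA ∥ EC]
2. C_y = -20  [ED ∥ CA ∩ DA ∥ EC]
   → C = (-2, -20)
3. B_x = 8  [DA ∥ BE ∩ AE ∥ DB]
4. B_y = -4  [DA ∥ BE ∩ AE ∥ DB]
   → B = (8, -4)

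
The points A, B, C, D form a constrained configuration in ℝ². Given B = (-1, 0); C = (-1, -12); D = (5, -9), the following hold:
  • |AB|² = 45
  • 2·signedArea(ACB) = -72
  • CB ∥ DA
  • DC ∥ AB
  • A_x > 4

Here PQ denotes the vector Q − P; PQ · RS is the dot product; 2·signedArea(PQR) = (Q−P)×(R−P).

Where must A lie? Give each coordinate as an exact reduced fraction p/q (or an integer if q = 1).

1. A_x = 5  [DC ∥ AB ∩ CB ∥ DA]
2. A_y = 3  [DC ∥ AB ∩ CB ∥ DA]
   → A = (5, 3)

A = (5, 3)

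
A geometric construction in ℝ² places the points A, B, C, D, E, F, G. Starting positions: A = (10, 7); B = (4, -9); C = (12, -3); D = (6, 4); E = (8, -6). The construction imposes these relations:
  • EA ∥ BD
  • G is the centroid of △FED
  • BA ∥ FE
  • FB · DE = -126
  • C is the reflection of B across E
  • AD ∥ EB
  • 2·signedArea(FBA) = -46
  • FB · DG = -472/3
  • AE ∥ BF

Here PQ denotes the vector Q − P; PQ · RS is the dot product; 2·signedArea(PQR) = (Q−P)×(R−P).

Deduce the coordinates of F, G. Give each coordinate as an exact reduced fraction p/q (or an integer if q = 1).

1. F_x = 2  [BA ∥ FE ∩ AE ∥ BF]
2. F_y = -22  [BA ∥ FE ∩ AE ∥ BF]
   → F = (2, -22)
3. G_x = 16/3  [G is the centroid of △FED]
4. G_y = -8  [G is the centroid of △FED]
   → G = (16/3, -8)

F = (2, -22)
G = (16/3, -8)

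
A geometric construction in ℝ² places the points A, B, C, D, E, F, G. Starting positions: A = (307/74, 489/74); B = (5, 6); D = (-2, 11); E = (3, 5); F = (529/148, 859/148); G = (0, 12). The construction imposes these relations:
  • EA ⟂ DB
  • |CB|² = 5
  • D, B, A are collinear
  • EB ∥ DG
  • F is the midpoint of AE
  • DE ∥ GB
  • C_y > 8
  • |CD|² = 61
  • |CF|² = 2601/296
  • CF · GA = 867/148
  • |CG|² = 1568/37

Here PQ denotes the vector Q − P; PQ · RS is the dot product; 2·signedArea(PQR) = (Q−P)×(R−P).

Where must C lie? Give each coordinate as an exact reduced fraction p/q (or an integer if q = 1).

1. C_x = 196/37  [line -307/74·x + 399/74·y + -826/37 = 0 ∩ |CD|² = 61]
2. C_y = 304/37  [line -307/74·x + 399/74·y + -826/37 = 0 ∩ |CD|² = 61]
   → C = (196/37, 304/37)

C = (196/37, 304/37)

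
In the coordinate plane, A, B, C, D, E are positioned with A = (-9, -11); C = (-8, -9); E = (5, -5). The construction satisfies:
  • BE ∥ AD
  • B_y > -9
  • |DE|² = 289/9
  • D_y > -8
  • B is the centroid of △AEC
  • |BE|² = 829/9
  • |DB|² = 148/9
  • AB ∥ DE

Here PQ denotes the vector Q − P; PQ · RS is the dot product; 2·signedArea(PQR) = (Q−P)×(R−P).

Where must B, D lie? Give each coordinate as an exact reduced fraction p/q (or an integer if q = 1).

1. B_x = -4  [B is the centroid of △AEC]
2. B_y = -25/3  [B is the centroid of △AEC]
   → B = (-4, -25/3)
3. D_x = 0  [AB ∥ DE ∩ BE ∥ AD]
4. D_y = -23/3  [AB ∥ DE ∩ BE ∥ AD]
   → D = (0, -23/3)

B = (-4, -25/3)
D = (0, -23/3)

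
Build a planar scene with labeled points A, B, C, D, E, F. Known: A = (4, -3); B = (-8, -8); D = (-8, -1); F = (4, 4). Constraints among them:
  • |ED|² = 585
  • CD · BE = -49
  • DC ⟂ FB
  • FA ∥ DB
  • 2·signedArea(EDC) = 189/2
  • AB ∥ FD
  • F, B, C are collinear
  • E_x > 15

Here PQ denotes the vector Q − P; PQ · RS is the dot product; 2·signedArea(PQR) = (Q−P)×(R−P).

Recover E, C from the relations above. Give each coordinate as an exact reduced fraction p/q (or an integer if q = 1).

1. C_x = -9/2  [F, B, C are collinear ∩ DC ⟂ FB]
2. C_y = -9/2  [F, B, C are collinear ∩ DC ⟂ FB]
   → C = (-9/2, -9/2)
3. E_x = 16  [2·signedArea(EDC) = 189/2 ∩ CD · BE = -49]
4. E_y = 2  [2·signedArea(EDC) = 189/2 ∩ CD · BE = -49]
   → E = (16, 2)

C = (-9/2, -9/2)
E = (16, 2)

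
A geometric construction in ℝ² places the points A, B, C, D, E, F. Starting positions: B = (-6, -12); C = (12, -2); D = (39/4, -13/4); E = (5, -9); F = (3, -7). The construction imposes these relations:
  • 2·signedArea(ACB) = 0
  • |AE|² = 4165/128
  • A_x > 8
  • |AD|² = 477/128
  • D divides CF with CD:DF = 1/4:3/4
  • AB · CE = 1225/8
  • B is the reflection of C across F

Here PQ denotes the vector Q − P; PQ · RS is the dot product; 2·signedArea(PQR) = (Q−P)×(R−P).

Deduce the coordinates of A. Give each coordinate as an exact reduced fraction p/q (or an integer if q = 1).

A = (129/16, -67/16)

1. A_x = 129/16  [2·signedArea(ACB) = 0 ∩ AB · CE = 1225/8]
2. A_y = -67/16  [2·signedArea(ACB) = 0 ∩ AB · CE = 1225/8]
   → A = (129/16, -67/16)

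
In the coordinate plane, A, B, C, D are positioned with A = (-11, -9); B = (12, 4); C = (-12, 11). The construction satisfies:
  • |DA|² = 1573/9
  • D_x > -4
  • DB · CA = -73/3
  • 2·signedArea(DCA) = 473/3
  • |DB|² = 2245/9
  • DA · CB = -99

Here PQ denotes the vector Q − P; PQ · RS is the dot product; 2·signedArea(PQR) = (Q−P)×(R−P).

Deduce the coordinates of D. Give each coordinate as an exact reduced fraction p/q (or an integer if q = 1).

D = (-11/3, 2)

1. D_x = -11/3  [DB · CA = -73/3 ∩ 2·signedArea(DCA) = 473/3]
2. D_y = 2  [DB · CA = -73/3 ∩ 2·signedArea(DCA) = 473/3]
   → D = (-11/3, 2)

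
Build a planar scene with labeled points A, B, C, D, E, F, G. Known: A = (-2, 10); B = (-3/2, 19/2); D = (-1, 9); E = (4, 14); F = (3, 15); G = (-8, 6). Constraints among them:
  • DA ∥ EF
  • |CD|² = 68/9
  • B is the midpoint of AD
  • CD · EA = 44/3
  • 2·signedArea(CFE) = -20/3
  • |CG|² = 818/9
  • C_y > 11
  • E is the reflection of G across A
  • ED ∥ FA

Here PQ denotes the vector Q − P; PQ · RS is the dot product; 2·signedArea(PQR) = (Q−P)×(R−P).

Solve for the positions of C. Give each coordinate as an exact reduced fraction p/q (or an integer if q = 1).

1. C_x = -1/3  [2·signedArea(CFE) = -20/3 ∩ CD · EA = 44/3]
2. C_y = 35/3  [2·signedArea(CFE) = -20/3 ∩ CD · EA = 44/3]
   → C = (-1/3, 35/3)

C = (-1/3, 35/3)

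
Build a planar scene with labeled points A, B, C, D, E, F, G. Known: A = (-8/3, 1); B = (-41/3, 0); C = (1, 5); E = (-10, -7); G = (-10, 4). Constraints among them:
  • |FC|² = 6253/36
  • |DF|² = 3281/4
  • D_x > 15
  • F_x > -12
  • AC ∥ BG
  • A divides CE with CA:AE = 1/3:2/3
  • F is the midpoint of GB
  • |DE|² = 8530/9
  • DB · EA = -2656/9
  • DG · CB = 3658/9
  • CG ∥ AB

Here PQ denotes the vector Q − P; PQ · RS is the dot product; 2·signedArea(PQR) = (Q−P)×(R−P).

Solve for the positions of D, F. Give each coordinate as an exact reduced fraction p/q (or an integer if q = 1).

D = (47/3, 10)
F = (-71/6, 2)

1. D_x = 47/3  [DG · CB = 3658/9 ∩ DB · EA = -2656/9]
2. D_y = 10  [DG · CB = 3658/9 ∩ DB · EA = -2656/9]
   → D = (47/3, 10)
3. F_x = -71/6  [F is the midpoint of GB]
4. F_y = 2  [F is the midpoint of GB]
   → F = (-71/6, 2)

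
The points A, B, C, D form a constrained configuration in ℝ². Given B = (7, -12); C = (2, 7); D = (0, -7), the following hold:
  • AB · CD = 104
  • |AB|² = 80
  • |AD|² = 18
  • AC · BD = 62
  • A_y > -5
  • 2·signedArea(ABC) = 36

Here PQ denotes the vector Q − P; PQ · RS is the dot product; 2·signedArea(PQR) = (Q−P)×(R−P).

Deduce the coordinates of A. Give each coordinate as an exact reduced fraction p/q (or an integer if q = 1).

A = (3, -4)

1. A_x = 3  [2·signedArea(ABC) = 36 ∩ AC · BD = 62]
2. A_y = -4  [2·signedArea(ABC) = 36 ∩ AC · BD = 62]
   → A = (3, -4)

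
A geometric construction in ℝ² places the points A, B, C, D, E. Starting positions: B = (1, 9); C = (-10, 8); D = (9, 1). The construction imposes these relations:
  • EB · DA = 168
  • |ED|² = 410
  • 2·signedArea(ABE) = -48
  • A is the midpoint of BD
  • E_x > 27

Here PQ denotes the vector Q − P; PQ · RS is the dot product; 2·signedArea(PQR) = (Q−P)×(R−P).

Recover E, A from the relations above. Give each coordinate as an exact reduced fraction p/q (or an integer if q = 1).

1. A_x = 5  [A is the midpoint of BD]
2. A_y = 5  [A is the midpoint of BD]
   → A = (5, 5)
3. E_x = 28  [EB · DA = 168 ∩ 2·signedArea(ABE) = -48]
4. E_y = -6  [EB · DA = 168 ∩ 2·signedArea(ABE) = -48]
   → E = (28, -6)

A = (5, 5)
E = (28, -6)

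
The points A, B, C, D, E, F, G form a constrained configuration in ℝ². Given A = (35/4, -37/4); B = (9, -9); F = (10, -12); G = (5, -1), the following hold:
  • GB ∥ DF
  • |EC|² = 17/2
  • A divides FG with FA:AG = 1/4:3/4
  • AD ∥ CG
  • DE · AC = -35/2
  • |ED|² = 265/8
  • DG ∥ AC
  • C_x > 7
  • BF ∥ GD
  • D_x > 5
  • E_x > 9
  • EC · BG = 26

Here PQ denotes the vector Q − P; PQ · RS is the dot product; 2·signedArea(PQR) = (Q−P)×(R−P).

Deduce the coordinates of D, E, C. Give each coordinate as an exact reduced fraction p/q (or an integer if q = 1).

C = (31/4, -25/4)
D = (6, -4)
E = (37/4, -35/4)

1. D_x = 6  [GB ∥ DF ∩ BF ∥ GD]
2. D_y = -4  [GB ∥ DF ∩ BF ∥ GD]
   → D = (6, -4)
3. C_x = 31/4  [AD ∥ CG ∩ DG ∥ AC]
4. C_y = -25/4  [AD ∥ CG ∩ DG ∥ AC]
   → C = (31/4, -25/4)
5. E_x = 37/4  [EC · BG = 26 ∩ DE · AC = -35/2]
6. E_y = -35/4  [EC · BG = 26 ∩ DE · AC = -35/2]
   → E = (37/4, -35/4)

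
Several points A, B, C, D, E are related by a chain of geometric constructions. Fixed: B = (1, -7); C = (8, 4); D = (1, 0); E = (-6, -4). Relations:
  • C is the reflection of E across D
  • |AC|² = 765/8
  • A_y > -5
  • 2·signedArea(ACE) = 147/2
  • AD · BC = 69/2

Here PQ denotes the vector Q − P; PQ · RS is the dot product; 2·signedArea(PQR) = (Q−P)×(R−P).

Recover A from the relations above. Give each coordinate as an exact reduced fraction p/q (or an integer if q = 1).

1. A_x = 11/4  [AD · BC = 69/2 ∩ 2·signedArea(ACE) = 147/2]
2. A_y = -17/4  [AD · BC = 69/2 ∩ 2·signedArea(ACE) = 147/2]
   → A = (11/4, -17/4)

A = (11/4, -17/4)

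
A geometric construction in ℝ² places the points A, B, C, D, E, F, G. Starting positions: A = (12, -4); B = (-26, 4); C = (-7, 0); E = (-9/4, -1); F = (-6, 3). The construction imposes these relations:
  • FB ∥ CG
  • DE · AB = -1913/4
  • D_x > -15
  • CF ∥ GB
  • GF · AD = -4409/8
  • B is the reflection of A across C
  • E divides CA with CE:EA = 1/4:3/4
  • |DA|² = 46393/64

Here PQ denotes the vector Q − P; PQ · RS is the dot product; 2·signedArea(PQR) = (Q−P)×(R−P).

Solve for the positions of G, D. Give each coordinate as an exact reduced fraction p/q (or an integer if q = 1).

1. G_x = -27  [CF ∥ GB ∩ FB ∥ CG]
2. G_y = 1  [CF ∥ GB ∩ FB ∥ CG]
   → G = (-27, 1)
3. D_x = -117/8  [DE · AB = -1913/4 ∩ GF · AD = -4409/8]
4. D_y = 0  [DE · AB = -1913/4 ∩ GF · AD = -4409/8]
   → D = (-117/8, 0)

D = (-117/8, 0)
G = (-27, 1)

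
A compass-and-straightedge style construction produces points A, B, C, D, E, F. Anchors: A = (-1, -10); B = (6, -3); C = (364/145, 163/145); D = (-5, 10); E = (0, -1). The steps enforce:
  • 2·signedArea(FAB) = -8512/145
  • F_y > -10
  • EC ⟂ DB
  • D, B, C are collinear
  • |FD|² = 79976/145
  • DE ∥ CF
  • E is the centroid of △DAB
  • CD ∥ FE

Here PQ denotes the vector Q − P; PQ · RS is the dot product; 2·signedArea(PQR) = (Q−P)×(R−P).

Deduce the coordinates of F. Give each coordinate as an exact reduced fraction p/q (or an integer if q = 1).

F = (1089/145, -1432/145)

1. F_x = 1089/145  [CD ∥ FE ∩ DE ∥ CF]
2. F_y = -1432/145  [CD ∥ FE ∩ DE ∥ CF]
   → F = (1089/145, -1432/145)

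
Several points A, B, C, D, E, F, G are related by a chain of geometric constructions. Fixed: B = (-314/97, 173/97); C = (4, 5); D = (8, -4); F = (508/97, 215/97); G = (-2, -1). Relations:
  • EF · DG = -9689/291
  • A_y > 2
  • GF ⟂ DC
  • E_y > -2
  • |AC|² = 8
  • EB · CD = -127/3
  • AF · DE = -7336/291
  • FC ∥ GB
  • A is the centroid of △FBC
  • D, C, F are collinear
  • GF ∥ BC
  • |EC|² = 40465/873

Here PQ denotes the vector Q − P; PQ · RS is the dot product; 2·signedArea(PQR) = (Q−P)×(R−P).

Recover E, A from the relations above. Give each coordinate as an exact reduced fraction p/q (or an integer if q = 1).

A = (2, 3)
E = (268/291, -104/97)

1. E_x = 268/291  [EB · CD = -127/3 ∩ EF · DG = -9689/291]
2. E_y = -104/97  [EB · CD = -127/3 ∩ EF · DG = -9689/291]
   → E = (268/291, -104/97)
3. A_x = 2  [A is the centroid of △FBC]
4. A_y = 3  [A is the centroid of △FBC]
   → A = (2, 3)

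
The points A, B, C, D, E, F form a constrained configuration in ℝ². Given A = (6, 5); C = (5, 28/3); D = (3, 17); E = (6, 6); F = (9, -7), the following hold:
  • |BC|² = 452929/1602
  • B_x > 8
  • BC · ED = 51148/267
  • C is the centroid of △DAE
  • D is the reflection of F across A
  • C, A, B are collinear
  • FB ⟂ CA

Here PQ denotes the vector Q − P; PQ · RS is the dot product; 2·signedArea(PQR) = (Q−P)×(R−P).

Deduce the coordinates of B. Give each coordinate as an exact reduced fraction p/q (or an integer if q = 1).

1. B_x = 1563/178  [C, A, B are collinear ∩ FB ⟂ CA]
2. B_y = -1255/178  [C, A, B are collinear ∩ FB ⟂ CA]
   → B = (1563/178, -1255/178)

B = (1563/178, -1255/178)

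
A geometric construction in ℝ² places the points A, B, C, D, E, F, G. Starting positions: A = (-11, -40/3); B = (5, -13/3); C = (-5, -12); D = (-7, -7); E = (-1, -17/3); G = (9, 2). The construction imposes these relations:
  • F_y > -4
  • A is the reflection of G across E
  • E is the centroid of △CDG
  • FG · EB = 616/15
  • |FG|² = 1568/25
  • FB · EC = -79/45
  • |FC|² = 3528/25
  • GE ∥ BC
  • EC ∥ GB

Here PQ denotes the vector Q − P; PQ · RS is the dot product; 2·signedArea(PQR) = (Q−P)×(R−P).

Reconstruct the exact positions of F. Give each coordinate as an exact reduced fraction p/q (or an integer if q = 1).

1. F_x = 17/5  [FB · EC = -79/45 ∩ FG · EB = 616/15]
2. F_y = -18/5  [FB · EC = -79/45 ∩ FG · EB = 616/15]
   → F = (17/5, -18/5)

F = (17/5, -18/5)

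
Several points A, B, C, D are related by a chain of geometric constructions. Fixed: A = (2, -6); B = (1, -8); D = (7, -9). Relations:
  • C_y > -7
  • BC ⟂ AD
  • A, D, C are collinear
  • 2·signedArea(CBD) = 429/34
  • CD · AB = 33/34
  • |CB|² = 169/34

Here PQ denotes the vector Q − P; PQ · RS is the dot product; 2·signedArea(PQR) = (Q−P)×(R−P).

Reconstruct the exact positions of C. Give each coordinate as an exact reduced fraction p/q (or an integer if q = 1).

C = (73/34, -207/34)

1. C_x = 73/34  [A, D, C are collinear ∩ BC ⟂ AD]
2. C_y = -207/34  [A, D, C are collinear ∩ BC ⟂ AD]
   → C = (73/34, -207/34)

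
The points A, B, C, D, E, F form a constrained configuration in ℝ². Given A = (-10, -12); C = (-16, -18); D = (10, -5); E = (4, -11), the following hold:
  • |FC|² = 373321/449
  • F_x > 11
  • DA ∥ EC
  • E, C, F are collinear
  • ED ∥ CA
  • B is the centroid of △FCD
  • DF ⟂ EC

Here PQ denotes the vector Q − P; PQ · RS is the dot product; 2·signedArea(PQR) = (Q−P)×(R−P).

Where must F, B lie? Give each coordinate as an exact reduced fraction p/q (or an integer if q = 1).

1. F_x = 5036/449  [E, C, F are collinear ∩ DF ⟂ EC]
2. F_y = -3805/449  [E, C, F are collinear ∩ DF ⟂ EC]
   → F = (5036/449, -3805/449)
3. B_x = 2342/1347  [B is the centroid of △FCD]
4. B_y = -14132/1347  [B is the centroid of △FCD]
   → B = (2342/1347, -14132/1347)

B = (2342/1347, -14132/1347)
F = (5036/449, -3805/449)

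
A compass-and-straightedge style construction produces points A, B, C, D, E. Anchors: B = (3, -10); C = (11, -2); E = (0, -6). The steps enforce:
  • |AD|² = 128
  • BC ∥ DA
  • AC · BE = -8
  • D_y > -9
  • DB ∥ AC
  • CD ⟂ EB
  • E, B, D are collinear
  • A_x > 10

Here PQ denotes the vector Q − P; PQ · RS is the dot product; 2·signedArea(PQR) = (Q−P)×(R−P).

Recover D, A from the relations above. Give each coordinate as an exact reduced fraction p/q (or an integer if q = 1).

A = (251/25, -18/25)
D = (51/25, -218/25)

1. D_x = 51/25  [E, B, D are collinear ∩ CD ⟂ EB]
2. D_y = -218/25  [E, B, D are collinear ∩ CD ⟂ EB]
   → D = (51/25, -218/25)
3. A_x = 251/25  [DB ∥ AC ∩ BC ∥ DA]
4. A_y = -18/25  [DB ∥ AC ∩ BC ∥ DA]
   → A = (251/25, -18/25)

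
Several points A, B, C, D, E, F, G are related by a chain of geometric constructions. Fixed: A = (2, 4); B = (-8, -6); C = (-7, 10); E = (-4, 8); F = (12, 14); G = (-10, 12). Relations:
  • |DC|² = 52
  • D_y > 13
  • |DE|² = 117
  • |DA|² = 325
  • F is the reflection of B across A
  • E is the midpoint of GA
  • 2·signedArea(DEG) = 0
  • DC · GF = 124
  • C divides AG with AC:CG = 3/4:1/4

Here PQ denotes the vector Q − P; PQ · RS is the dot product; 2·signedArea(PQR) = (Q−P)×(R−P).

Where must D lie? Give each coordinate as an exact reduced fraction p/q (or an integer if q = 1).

1. D_x = -13  [2·signedArea(DEG) = 0 ∩ DC · GF = 124]
2. D_y = 14  [2·signedArea(DEG) = 0 ∩ DC · GF = 124]
   → D = (-13, 14)

D = (-13, 14)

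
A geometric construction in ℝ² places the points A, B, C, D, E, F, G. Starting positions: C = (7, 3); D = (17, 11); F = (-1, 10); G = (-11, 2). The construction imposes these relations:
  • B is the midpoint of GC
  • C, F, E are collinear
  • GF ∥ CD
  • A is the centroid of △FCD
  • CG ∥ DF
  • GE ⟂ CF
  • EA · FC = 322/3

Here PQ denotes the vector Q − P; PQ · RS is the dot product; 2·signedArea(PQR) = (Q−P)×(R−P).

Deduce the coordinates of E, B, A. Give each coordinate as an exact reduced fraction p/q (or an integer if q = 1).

A = (23/3, 8)
B = (-2, 5/2)
E = (-305/113, 1298/113)

1. E_x = -305/113  [C, F, E are collinear ∩ GE ⟂ CF]
2. E_y = 1298/113  [C, F, E are collinear ∩ GE ⟂ CF]
   → E = (-305/113, 1298/113)
3. B_x = -2  [B is the midpoint of GC]
4. B_y = 5/2  [B is the midpoint of GC]
   → B = (-2, 5/2)
5. A_x = 23/3  [A is the centroid of △FCD]
6. A_y = 8  [A is the centroid of △FCD]
   → A = (23/3, 8)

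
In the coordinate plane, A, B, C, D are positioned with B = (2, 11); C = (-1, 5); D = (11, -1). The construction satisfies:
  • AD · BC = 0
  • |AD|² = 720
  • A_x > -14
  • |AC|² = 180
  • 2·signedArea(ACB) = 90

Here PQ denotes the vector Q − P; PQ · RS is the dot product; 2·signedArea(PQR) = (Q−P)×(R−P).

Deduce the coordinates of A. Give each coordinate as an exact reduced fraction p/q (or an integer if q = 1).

1. A_x = -13  [AD · BC = 0 ∩ 2·signedArea(ACB) = 90]
2. A_y = 11  [AD · BC = 0 ∩ 2·signedArea(ACB) = 90]
   → A = (-13, 11)

A = (-13, 11)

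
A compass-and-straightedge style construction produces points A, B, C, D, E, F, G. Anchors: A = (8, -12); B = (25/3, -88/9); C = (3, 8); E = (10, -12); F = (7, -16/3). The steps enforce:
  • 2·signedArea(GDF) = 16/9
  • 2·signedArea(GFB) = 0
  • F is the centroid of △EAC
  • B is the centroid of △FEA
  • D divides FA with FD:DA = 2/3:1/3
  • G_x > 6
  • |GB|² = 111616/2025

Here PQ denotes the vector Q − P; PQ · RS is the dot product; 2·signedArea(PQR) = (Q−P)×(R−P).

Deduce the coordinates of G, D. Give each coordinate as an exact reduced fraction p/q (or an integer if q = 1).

1. D_x = 23/3  [D divides FA with FD:DA = 2/3:1/3]
2. D_y = -88/9  [D divides FA with FD:DA = 2/3:1/3]
   → D = (23/3, -88/9)
3. G_x = 31/5  [2·signedArea(GFB) = 0 ∩ 2·signedArea(GDF) = 16/9]
4. G_y = -8/3  [2·signedArea(GFB) = 0 ∩ 2·signedArea(GDF) = 16/9]
   → G = (31/5, -8/3)

D = (23/3, -88/9)
G = (31/5, -8/3)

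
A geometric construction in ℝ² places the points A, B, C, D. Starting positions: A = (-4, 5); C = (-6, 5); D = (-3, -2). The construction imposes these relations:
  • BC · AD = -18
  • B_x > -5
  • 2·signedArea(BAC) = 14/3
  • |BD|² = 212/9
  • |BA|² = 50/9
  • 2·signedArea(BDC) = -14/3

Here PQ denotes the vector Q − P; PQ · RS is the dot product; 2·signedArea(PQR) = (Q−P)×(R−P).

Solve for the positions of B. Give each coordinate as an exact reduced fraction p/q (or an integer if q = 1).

B = (-13/3, 8/3)

1. B_x = -13/3  [2·signedArea(BDC) = -14/3 ∩ 2·signedArea(BAC) = 14/3]
2. B_y = 8/3  [2·signedArea(BDC) = -14/3 ∩ 2·signedArea(BAC) = 14/3]
   → B = (-13/3, 8/3)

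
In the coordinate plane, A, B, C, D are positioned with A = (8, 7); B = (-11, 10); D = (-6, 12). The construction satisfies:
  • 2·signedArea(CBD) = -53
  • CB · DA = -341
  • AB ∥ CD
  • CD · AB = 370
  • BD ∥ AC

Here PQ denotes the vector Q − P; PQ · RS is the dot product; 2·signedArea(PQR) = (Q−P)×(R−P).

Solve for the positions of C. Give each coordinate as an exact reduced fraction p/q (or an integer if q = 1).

1. C_x = 13  [AB ∥ CD ∩ BD ∥ AC]
2. C_y = 9  [AB ∥ CD ∩ BD ∥ AC]
   → C = (13, 9)

C = (13, 9)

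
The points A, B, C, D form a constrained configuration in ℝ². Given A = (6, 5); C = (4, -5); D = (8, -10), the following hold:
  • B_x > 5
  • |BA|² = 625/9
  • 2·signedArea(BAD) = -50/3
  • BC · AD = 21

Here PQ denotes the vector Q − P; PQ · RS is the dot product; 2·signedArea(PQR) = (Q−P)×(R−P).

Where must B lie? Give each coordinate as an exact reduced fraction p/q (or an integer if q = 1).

B = (6, -10/3)

1. B_x = 6  [BC · AD = 21 ∩ 2·signedArea(BAD) = -50/3]
2. B_y = -10/3  [BC · AD = 21 ∩ 2·signedArea(BAD) = -50/3]
   → B = (6, -10/3)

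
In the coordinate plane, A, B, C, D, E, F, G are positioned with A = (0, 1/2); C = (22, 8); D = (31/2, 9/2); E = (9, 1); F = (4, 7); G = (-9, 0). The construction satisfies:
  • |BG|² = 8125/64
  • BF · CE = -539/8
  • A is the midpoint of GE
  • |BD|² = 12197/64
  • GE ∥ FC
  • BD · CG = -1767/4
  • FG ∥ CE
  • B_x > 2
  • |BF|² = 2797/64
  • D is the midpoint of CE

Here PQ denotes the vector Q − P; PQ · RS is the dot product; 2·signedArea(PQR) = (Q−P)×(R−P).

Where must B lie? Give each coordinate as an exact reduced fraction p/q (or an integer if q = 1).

1. B_x = 9/4  [BD · CG = -1767/4 ∩ BF · CE = -539/8]
2. B_y = 5/8  [BD · CG = -1767/4 ∩ BF · CE = -539/8]
   → B = (9/4, 5/8)

B = (9/4, 5/8)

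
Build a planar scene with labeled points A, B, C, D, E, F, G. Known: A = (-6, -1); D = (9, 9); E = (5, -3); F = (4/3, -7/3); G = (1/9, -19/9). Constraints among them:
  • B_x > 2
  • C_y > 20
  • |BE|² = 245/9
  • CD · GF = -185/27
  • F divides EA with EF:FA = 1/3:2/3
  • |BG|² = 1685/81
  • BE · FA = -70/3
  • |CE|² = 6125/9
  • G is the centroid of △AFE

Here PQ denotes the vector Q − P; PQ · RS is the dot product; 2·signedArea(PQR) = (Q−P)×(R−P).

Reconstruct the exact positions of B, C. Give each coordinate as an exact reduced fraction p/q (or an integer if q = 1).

1. B_x = 8/3  [line 22/3·x + -4/3·y + -52/3 = 0 ∩ |BG|² = 1685/81]
2. B_y = 5/3  [line 22/3·x + -4/3·y + -52/3 = 0 ∩ |BG|² = 1685/81]
   → B = (8/3, 5/3)
3. C_x = 50/3  [line -11/9·x + 2/9·y + 428/27 = 0 ∩ |CE|² = 6125/9]
4. C_y = 61/3  [line -11/9·x + 2/9·y + 428/27 = 0 ∩ |CE|² = 6125/9]
   → C = (50/3, 61/3)

B = (8/3, 5/3)
C = (50/3, 61/3)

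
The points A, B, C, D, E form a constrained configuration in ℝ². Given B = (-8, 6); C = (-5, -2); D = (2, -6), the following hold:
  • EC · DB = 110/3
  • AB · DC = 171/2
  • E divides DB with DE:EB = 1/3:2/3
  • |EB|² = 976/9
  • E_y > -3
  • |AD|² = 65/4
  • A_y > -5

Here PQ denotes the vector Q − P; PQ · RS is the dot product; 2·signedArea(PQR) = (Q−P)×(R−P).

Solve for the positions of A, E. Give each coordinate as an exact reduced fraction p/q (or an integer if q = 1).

1. A_x = -3/2  [line 7·x + -4·y + -11/2 = 0 ∩ |AD|² = 65/4]
2. A_y = -4  [line 7·x + -4·y + -11/2 = 0 ∩ |AD|² = 65/4]
   → A = (-3/2, -4)
3. E_x = -4/3  [E divides DB with DE:EB = 1/3:2/3]
4. E_y = -2  [E divides DB with DE:EB = 1/3:2/3]
   → E = (-4/3, -2)

A = (-3/2, -4)
E = (-4/3, -2)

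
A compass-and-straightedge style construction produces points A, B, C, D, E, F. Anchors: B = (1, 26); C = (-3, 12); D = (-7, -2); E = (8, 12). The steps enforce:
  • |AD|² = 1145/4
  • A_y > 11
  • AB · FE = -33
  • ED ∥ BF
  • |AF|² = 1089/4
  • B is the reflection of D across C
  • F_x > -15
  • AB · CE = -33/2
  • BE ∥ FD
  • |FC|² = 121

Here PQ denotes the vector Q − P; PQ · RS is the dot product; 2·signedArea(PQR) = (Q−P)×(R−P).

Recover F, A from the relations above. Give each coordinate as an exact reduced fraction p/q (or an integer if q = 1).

A = (5/2, 12)
F = (-14, 12)

1. F_x = -14  [BE ∥ FD ∩ ED ∥ BF]
2. F_y = 12  [BE ∥ FD ∩ ED ∥ BF]
   → F = (-14, 12)
3. A_x = 5/2  [AB · FE = -33]
4. A_y = 12  [|AF|² = 1089/4]
   → A = (5/2, 12)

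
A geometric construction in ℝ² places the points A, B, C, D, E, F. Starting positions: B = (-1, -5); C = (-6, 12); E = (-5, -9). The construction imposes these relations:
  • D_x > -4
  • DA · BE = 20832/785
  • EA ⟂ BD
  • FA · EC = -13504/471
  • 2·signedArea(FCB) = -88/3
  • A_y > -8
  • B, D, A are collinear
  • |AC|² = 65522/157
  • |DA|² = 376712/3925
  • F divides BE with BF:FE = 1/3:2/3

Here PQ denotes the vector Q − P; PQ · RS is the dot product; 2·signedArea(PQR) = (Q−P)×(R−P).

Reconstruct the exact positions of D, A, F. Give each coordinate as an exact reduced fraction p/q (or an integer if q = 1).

A = (-37/157, -1193/157)
D = (-3, 9/5)
F = (-7/3, -19/3)

1. F_x = -7/3  [F divides BE with BF:FE = 1/3:2/3]
2. F_y = -19/3  [F divides BE with BF:FE = 1/3:2/3]
   → F = (-7/3, -19/3)
3. A_x = -37/157  [line -1·x + 21·y + 25016/157 = 0 ∩ |AC|² = 65522/157]
4. A_y = -1193/157  [line -1·x + 21·y + 25016/157 = 0 ∩ |AC|² = 65522/157]
   → A = (-37/157, -1193/157)
5. D_x = -3  [DA · BE = 20832/785 ∩ B, D, A are collinear]
6. D_y = 9/5  [DA · BE = 20832/785 ∩ B, D, A are collinear]
   → D = (-3, 9/5)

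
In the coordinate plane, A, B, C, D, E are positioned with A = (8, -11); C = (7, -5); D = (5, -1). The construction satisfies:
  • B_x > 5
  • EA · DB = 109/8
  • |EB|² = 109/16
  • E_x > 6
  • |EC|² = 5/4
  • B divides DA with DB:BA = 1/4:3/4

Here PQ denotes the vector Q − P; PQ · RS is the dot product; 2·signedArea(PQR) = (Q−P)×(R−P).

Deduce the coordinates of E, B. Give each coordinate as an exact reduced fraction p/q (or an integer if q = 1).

B = (23/4, -7/2)
E = (13/2, -6)

1. B_x = 23/4  [B divides DA with DB:BA = 1/4:3/4]
2. B_y = -7/2  [B divides DA with DB:BA = 1/4:3/4]
   → B = (23/4, -7/2)
3. E_x = 13/2  [line -3/4·x + 5/2·y + 159/8 = 0 ∩ |EB|² = 109/16]
4. E_y = -6  [line -3/4·x + 5/2·y + 159/8 = 0 ∩ |EB|² = 109/16]
   → E = (13/2, -6)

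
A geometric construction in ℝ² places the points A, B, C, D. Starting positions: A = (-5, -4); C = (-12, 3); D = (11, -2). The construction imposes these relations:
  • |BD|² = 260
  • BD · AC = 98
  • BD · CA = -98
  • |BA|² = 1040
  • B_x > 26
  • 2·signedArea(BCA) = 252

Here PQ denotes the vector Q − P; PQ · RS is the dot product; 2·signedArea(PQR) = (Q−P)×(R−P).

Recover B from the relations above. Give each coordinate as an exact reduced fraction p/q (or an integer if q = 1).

1. B_x = 27  [BD · CA = -98 ∩ 2·signedArea(BCA) = 252]
2. B_y = 0  [BD · CA = -98 ∩ 2·signedArea(BCA) = 252]
   → B = (27, 0)

B = (27, 0)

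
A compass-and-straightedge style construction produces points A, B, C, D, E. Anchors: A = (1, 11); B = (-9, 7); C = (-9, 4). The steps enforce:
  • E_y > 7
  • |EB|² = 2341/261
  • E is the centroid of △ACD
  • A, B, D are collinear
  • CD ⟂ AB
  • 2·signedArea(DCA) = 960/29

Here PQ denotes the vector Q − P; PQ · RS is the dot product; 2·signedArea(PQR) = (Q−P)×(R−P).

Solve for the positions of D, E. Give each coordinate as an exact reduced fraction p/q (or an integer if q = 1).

1. D_x = -291/29  [A, B, D are collinear ∩ CD ⟂ AB]
2. D_y = 191/29  [A, B, D are collinear ∩ CD ⟂ AB]
   → D = (-291/29, 191/29)
3. E_x = -523/87  [E is the centroid of △ACD]
4. E_y = 626/87  [E is the centroid of △ACD]
   → E = (-523/87, 626/87)

D = (-291/29, 191/29)
E = (-523/87, 626/87)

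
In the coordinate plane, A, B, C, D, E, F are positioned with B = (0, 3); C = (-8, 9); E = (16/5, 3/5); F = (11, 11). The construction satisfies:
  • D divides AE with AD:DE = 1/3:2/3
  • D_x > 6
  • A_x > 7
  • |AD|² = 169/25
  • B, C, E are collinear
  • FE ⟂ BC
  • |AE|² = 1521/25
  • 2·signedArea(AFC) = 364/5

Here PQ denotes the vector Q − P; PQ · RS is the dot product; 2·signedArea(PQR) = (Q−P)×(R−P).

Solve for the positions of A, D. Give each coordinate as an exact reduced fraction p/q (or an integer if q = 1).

A = (197/25, 171/25)
D = (158/25, 119/25)

1. A_x = 197/25  [line 2·x + -19·y + 571/5 = 0 ∩ |AE|² = 1521/25]
2. A_y = 171/25  [line 2·x + -19·y + 571/5 = 0 ∩ |AE|² = 1521/25]
   → A = (197/25, 171/25)
3. D_x = 158/25  [D divides AE with AD:DE = 1/3:2/3]
4. D_y = 119/25  [D divides AE with AD:DE = 1/3:2/3]
   → D = (158/25, 119/25)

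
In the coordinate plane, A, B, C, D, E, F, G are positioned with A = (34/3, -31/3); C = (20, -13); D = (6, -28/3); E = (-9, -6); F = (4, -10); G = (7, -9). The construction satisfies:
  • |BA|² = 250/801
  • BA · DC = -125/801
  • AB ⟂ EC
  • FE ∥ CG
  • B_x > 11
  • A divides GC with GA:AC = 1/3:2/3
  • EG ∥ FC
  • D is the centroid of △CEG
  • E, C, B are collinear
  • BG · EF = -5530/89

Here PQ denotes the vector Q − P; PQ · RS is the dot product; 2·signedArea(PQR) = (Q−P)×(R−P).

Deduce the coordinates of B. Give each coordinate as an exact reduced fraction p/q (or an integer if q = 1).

1. B_x = 997/89  [E, C, B are collinear ∩ AB ⟂ EC]
2. B_y = -968/89  [E, C, B are collinear ∩ AB ⟂ EC]
   → B = (997/89, -968/89)

B = (997/89, -968/89)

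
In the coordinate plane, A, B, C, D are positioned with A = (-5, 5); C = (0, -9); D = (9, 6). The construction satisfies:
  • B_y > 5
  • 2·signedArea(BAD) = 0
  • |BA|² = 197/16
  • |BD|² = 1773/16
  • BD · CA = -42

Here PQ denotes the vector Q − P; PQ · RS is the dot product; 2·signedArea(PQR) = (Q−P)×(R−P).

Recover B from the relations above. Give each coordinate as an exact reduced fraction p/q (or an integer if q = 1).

B = (-3/2, 21/4)

1. B_x = -3/2  [2·signedArea(BAD) = 0 ∩ BD · CA = -42]
2. B_y = 21/4  [2·signedArea(BAD) = 0 ∩ BD · CA = -42]
   → B = (-3/2, 21/4)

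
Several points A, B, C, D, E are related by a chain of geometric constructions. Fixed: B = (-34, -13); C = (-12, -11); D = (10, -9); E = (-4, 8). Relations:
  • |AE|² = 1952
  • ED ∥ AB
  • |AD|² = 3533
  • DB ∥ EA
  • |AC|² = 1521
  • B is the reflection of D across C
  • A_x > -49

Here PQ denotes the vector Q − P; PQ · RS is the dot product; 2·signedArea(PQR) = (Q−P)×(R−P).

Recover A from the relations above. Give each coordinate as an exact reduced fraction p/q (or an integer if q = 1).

1. A_x = -48  [ED ∥ AB ∩ DB ∥ EA]
2. A_y = 4  [ED ∥ AB ∩ DB ∥ EA]
   → A = (-48, 4)

A = (-48, 4)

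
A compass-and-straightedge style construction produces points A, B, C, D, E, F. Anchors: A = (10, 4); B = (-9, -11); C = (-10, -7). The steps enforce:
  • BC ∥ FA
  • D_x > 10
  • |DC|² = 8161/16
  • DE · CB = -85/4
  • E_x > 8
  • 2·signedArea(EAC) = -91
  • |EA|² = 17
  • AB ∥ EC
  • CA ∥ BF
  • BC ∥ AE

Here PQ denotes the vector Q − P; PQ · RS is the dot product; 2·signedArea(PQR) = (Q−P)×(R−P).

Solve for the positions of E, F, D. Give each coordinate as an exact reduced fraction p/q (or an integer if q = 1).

1. E_x = 9  [AB ∥ EC ∩ BC ∥ AE]
2. E_y = 8  [AB ∥ EC ∩ BC ∥ AE]
   → E = (9, 8)
3. F_x = 11  [BC ∥ FA ∩ CA ∥ BF]
4. F_y = 0  [BC ∥ FA ∩ CA ∥ BF]
   → F = (11, 0)
5. D_x = 41/4  [line -1·x + 4·y + -7/4 = 0 ∩ |DC|² = 8161/16]
6. D_y = 3  [line -1·x + 4·y + -7/4 = 0 ∩ |DC|² = 8161/16]
   → D = (41/4, 3)

D = (41/4, 3)
E = (9, 8)
F = (11, 0)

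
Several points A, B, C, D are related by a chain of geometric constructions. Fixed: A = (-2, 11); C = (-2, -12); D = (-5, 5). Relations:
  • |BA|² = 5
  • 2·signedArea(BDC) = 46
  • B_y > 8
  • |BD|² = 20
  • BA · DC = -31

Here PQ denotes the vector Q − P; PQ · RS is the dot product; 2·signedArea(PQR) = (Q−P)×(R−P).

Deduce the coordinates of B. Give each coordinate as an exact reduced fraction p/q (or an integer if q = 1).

1. B_x = -3  [2·signedArea(BDC) = 46 ∩ BA · DC = -31]
2. B_y = 9  [2·signedArea(BDC) = 46 ∩ BA · DC = -31]
   → B = (-3, 9)

B = (-3, 9)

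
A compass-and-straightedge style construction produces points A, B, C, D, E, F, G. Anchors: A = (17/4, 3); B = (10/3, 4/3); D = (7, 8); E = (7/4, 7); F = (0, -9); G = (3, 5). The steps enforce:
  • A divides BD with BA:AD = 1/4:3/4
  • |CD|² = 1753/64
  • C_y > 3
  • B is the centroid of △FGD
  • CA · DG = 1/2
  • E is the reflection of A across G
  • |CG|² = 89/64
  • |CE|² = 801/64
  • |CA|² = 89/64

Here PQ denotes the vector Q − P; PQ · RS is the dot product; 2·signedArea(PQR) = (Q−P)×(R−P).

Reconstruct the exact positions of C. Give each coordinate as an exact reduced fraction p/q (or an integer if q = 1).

C = (29/8, 4)

1. C_x = 29/8  [line 4·x + 3·y + -53/2 = 0 ∩ |CA|² = 89/64]
2. C_y = 4  [line 4·x + 3·y + -53/2 = 0 ∩ |CA|² = 89/64]
   → C = (29/8, 4)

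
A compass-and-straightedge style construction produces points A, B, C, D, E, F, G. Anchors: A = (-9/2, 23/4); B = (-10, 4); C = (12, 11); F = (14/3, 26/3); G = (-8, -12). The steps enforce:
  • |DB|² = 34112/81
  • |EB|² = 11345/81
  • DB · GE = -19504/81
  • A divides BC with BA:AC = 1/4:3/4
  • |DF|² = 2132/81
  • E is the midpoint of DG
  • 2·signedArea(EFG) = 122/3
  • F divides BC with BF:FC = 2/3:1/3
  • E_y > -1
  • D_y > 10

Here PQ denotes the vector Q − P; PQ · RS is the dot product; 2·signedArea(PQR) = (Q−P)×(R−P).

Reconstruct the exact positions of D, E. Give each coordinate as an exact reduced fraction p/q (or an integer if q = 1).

1. E_x = 7/9  [line 62/3·x + -38/3·y + -82/3 = 0 ∩ |EB|² = 11345/81]
2. E_y = -8/9  [line 62/3·x + -38/3·y + -82/3 = 0 ∩ |EB|² = 11345/81]
   → E = (7/9, -8/9)
3. D_x = 86/9  [DB · GE = -19504/81 ∩ E is the midpoint of DG]
4. D_y = 92/9  [DB · GE = -19504/81 ∩ E is the midpoint of DG]
   → D = (86/9, 92/9)

D = (86/9, 92/9)
E = (7/9, -8/9)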